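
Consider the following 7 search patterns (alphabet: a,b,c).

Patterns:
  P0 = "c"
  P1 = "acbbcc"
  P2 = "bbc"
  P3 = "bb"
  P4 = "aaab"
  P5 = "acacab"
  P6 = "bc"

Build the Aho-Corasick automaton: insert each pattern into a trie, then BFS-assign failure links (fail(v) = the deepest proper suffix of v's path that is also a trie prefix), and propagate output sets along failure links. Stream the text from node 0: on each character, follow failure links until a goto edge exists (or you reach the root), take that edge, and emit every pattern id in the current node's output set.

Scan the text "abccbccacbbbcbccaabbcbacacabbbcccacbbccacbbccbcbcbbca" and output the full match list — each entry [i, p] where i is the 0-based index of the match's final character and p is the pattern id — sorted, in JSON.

Build automaton:
Trie (insert patterns):
  n0 'ε': a→2 b→8 c→1
  n1 'c': ·  ←P0
  n2 'a': a→11 c→3
  n3 'ac': a→14 b→4
  n4 'acb': b→5
  n5 'acbb': c→6
  n6 'acbbc': c→7
  n7 'acbbcc': ·  ←P1
  n8 'b': b→9 c→18
  n9 'bb': c→10  ←P3
  n10 'bbc': ·  ←P2
  n11 'aa': a→12
  n12 'aaa': b→13
  n13 'aaab': ·  ←P4
  n14 'aca': c→15
  n15 'acac': a→16
  n16 'acaca': b→17
  n17 'acacab': ·  ←P5
  n18 'bc': ·  ←P6

Failure links (BFS by depth):
  fail(1) 'c': from fail(0)=0 chase 'c': 0 ⇒ 0;  out={0}∪out(0)={0}
  fail(2) 'a': from fail(0)=0 chase 'a': 0 ⇒ 0;  out=∅∪out(0)=∅
  fail(8) 'b': from fail(0)=0 chase 'b': 0 ⇒ 0;  out=∅∪out(0)=∅
  fail(3) 'ac': from fail(2)=0 chase 'c': 0 ⇒ 1;  out=∅∪out(1)={0}
  fail(9) 'bb': from fail(8)=0 chase 'b': 0 ⇒ 8;  out={3}∪out(8)={3}
  fail(11) 'aa': from fail(2)=0 chase 'a': 0 ⇒ 2;  out=∅∪out(2)=∅
  fail(18) 'bc': from fail(8)=0 chase 'c': 0 ⇒ 1;  out={6}∪out(1)={0,6}
  fail(4) 'acb': from fail(3)=1 chase 'b': 1→0 ⇒ 8;  out=∅∪out(8)=∅
  fail(10) 'bbc': from fail(9)=8 chase 'c': 8 ⇒ 18;  out={2}∪out(18)={0,2,6}
  fail(12) 'aaa': from fail(11)=2 chase 'a': 2 ⇒ 11;  out=∅∪out(11)=∅
  fail(14) 'aca': from fail(3)=1 chase 'a': 1→0 ⇒ 2;  out=∅∪out(2)=∅
  fail(5) 'acbb': from fail(4)=8 chase 'b': 8 ⇒ 9;  out=∅∪out(9)={3}
  fail(13) 'aaab': from fail(12)=11 chase 'b': 11→2→0 ⇒ 8;  out={4}∪out(8)={4}
  fail(15) 'acac': from fail(14)=2 chase 'c': 2 ⇒ 3;  out=∅∪out(3)={0}
  fail(6) 'acbbc': from fail(5)=9 chase 'c': 9 ⇒ 10;  out=∅∪out(10)={0,2,6}
  fail(16) 'acaca': from fail(15)=3 chase 'a': 3 ⇒ 14;  out=∅∪out(14)=∅
  fail(7) 'acbbcc': from fail(6)=10 chase 'c': 10→18→1→0 ⇒ 1;  out={1}∪out(1)={0,1}
  fail(17) 'acacab': from fail(16)=14 chase 'b': 14→2→0 ⇒ 8;  out={5}∪out(8)={5}

Scan:
i=0 'a': node 0→2
i=1 'b': node 2→8 (fail-walked)
i=2 'c': node 8→18  emit P0@[2:2],P6@[1:2]
i=3 'c': node 18→1 (fail-walked)  emit P0@[3:3]
i=4 'b': node 1→8 (fail-walked)
i=5 'c': node 8→18  emit P0@[5:5],P6@[4:5]
i=6 'c': node 18→1 (fail-walked)  emit P0@[6:6]
i=7 'a': node 1→2 (fail-walked)
i=8 'c': node 2→3  emit P0@[8:8]
i=9 'b': node 3→4
i=10 'b': node 4→5  emit P3@[9:10]
i=11 'b': node 5→9 (fail-walked)  emit P3@[10:11]
i=12 'c': node 9→10  emit P0@[12:12],P2@[10:12],P6@[11:12]
i=13 'b': node 10→8 (fail-walked)
i=14 'c': node 8→18  emit P0@[14:14],P6@[13:14]
i=15 'c': node 18→1 (fail-walked)  emit P0@[15:15]
i=16 'a': node 1→2 (fail-walked)
i=17 'a': node 2→11
i=18 'b': node 11→8 (fail-walked)
i=19 'b': node 8→9  emit P3@[18:19]
i=20 'c': node 9→10  emit P0@[20:20],P2@[18:20],P6@[19:20]
i=21 'b': node 10→8 (fail-walked)
i=22 'a': node 8→2 (fail-walked)
i=23 'c': node 2→3  emit P0@[23:23]
i=24 'a': node 3→14
i=25 'c': node 14→15  emit P0@[25:25]
i=26 'a': node 15→16
i=27 'b': node 16→17  emit P5@[22:27]
i=28 'b': node 17→9 (fail-walked)  emit P3@[27:28]
i=29 'b': node 9→9 (fail-walked)  emit P3@[28:29]
i=30 'c': node 9→10  emit P0@[30:30],P2@[28:30],P6@[29:30]
i=31 'c': node 10→1 (fail-walked)  emit P0@[31:31]
i=32 'c': node 1→1 (fail-walked)  emit P0@[32:32]
i=33 'a': node 1→2 (fail-walked)
i=34 'c': node 2→3  emit P0@[34:34]
i=35 'b': node 3→4
i=36 'b': node 4→5  emit P3@[35:36]
i=37 'c': node 5→6  emit P0@[37:37],P2@[35:37],P6@[36:37]
i=38 'c': node 6→7  emit P0@[38:38],P1@[33:38]
i=39 'a': node 7→2 (fail-walked)
i=40 'c': node 2→3  emit P0@[40:40]
i=41 'b': node 3→4
i=42 'b': node 4→5  emit P3@[41:42]
i=43 'c': node 5→6  emit P0@[43:43],P2@[41:43],P6@[42:43]
i=44 'c': node 6→7  emit P0@[44:44],P1@[39:44]
i=45 'b': node 7→8 (fail-walked)
i=46 'c': node 8→18  emit P0@[46:46],P6@[45:46]
i=47 'b': node 18→8 (fail-walked)
i=48 'c': node 8→18  emit P0@[48:48],P6@[47:48]
i=49 'b': node 18→8 (fail-walked)
i=50 'b': node 8→9  emit P3@[49:50]
i=51 'c': node 9→10  emit P0@[51:51],P2@[49:51],P6@[50:51]
i=52 'a': node 10→2 (fail-walked)

Result: [[2,0],[2,6],[3,0],[5,0],[5,6],[6,0],[8,0],[10,3],[11,3],[12,0],[12,2],[12,6],[14,0],[14,6],[15,0],[19,3],[20,0],[20,2],[20,6],[23,0],[25,0],[27,5],[28,3],[29,3],[30,0],[30,2],[30,6],[31,0],[32,0],[34,0],[36,3],[37,0],[37,2],[37,6],[38,0],[38,1],[40,0],[42,3],[43,0],[43,2],[43,6],[44,0],[44,1],[46,0],[46,6],[48,0],[48,6],[50,3],[51,0],[51,2],[51,6]]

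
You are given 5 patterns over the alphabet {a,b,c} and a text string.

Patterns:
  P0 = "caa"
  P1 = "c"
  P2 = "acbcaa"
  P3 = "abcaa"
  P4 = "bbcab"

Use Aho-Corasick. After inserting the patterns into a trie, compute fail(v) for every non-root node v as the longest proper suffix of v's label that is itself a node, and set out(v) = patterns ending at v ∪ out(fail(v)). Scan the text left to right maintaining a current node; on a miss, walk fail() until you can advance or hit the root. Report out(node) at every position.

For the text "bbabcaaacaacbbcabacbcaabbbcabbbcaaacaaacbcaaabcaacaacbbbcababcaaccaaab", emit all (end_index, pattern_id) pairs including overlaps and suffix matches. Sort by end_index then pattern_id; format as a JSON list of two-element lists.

Build automaton:
Trie nodes:
  0='ε' goto a→4 b→14 c→1
  1='c' goto a→2  ←P1
  2='ca' goto a→3
  3='caa' goto ·  ←P0
  4='a' goto b→10 c→5
  5='ac' goto b→6
  6='acb' goto c→7
  7='acbc' goto a→8
  8='acbca' goto a→9
  9='acbcaa' goto ·  ←P2
  10='ab' goto c→11
  11='abc' goto a→12
  12='abca' goto a→13
  13='abcaa' goto ·  ←P3
  14='b' goto b→15
  15='bb' goto c→16
  16='bbc' goto a→17
  17='bbca' goto b→18
  18='bbcab' goto ·  ←P4

BFS fail/out derivation:
  n1('c'): parent n0 fail=0; on 'c' 0 → fail=0;  out {1}∪∅={1}
  n4('a'): parent n0 fail=0; on 'a' 0 → fail=0;  out ∅∪∅=∅
  n14('b'): parent n0 fail=0; on 'b' 0 → fail=0;  out ∅∪∅=∅
  n2('ca'): parent n1 fail=0; on 'a' 0 → fail=4;  out ∅∪∅=∅
  n5('ac'): parent n4 fail=0; on 'c' 0 → fail=1;  out ∅∪{1}={1}
  n10('ab'): parent n4 fail=0; on 'b' 0 → fail=14;  out ∅∪∅=∅
  n15('bb'): parent n14 fail=0; on 'b' 0 → fail=14;  out ∅∪∅=∅
  n3('caa'): parent n2 fail=4; on 'a' 4→0 → fail=4;  out {0}∪∅={0}
  n6('acb'): parent n5 fail=1; on 'b' 1→0 → fail=14;  out ∅∪∅=∅
  n11('abc'): parent n10 fail=14; on 'c' 14→0 → fail=1;  out ∅∪{1}={1}
  n16('bbc'): parent n15 fail=14; on 'c' 14→0 → fail=1;  out ∅∪{1}={1}
  n7('acbc'): parent n6 fail=14; on 'c' 14→0 → fail=1;  out ∅∪{1}={1}
  n12('abca'): parent n11 fail=1; on 'a' 1 → fail=2;  out ∅∪∅=∅
  n17('bbca'): parent n16 fail=1; on 'a' 1 → fail=2;  out ∅∪∅=∅
  n8('acbca'): parent n7 fail=1; on 'a' 1 → fail=2;  out ∅∪∅=∅
  n13('abcaa'): parent n12 fail=2; on 'a' 2 → fail=3;  out {3}∪{0}={0,3}
  n18('bbcab'): parent n17 fail=2; on 'b' 2→4 → fail=10;  out {4}∪∅={4}
  n9('acbcaa'): parent n8 fail=2; on 'a' 2 → fail=3;  out {2}∪{0}={0,2}

Scan:
[0] read 'b'  n0⇒n14
[1] read 'b'  n14⇒n15
[2] read 'a'  n15⇒n4 (via fail)
[3] read 'b'  n4⇒n10
[4] read 'c'  n10⇒n11  → match P1@[4:4]
[5] read 'a'  n11⇒n12
[6] read 'a'  n12⇒n13  → match P0@[4:6],P3@[2:6]
[7] read 'a'  n13⇒n4 (via fail)
[8] read 'c'  n4⇒n5  → match P1@[8:8]
[9] read 'a'  n5⇒n2 (via fail)
[10] read 'a'  n2⇒n3  → match P0@[8:10]
[11] read 'c'  n3⇒n5 (via fail)  → match P1@[11:11]
[12] read 'b'  n5⇒n6
[13] read 'b'  n6⇒n15 (via fail)
[14] read 'c'  n15⇒n16  → match P1@[14:14]
[15] read 'a'  n16⇒n17
[16] read 'b'  n17⇒n18  → match P4@[12:16]
[17] read 'a'  n18⇒n4 (via fail)
[18] read 'c'  n4⇒n5  → match P1@[18:18]
[19] read 'b'  n5⇒n6
[20] read 'c'  n6⇒n7  → match P1@[20:20]
[21] read 'a'  n7⇒n8
[22] read 'a'  n8⇒n9  → match P0@[20:22],P2@[17:22]
[23] read 'b'  n9⇒n10 (via fail)
[24] read 'b'  n10⇒n15 (via fail)
[25] read 'b'  n15⇒n15 (via fail)
[26] read 'c'  n15⇒n16  → match P1@[26:26]
[27] read 'a'  n16⇒n17
[28] read 'b'  n17⇒n18  → match P4@[24:28]
[29] read 'b'  n18⇒n15 (via fail)
[30] read 'b'  n15⇒n15 (via fail)
[31] read 'c'  n15⇒n16  → match P1@[31:31]
[32] read 'a'  n16⇒n17
[33] read 'a'  n17⇒n3 (via fail)  → match P0@[31:33]
[34] read 'a'  n3⇒n4 (via fail)
[35] read 'c'  n4⇒n5  → match P1@[35:35]
[36] read 'a'  n5⇒n2 (via fail)
[37] read 'a'  n2⇒n3  → match P0@[35:37]
[38] read 'a'  n3⇒n4 (via fail)
[39] read 'c'  n4⇒n5  → match P1@[39:39]
[40] read 'b'  n5⇒n6
[41] read 'c'  n6⇒n7  → match P1@[41:41]
[42] read 'a'  n7⇒n8
[43] read 'a'  n8⇒n9  → match P0@[41:43],P2@[38:43]
[44] read 'a'  n9⇒n4 (via fail)
[45] read 'b'  n4⇒n10
[46] read 'c'  n10⇒n11  → match P1@[46:46]
[47] read 'a'  n11⇒n12
[48] read 'a'  n12⇒n13  → match P0@[46:48],P3@[44:48]
[49] read 'c'  n13⇒n5 (via fail)  → match P1@[49:49]
[50] read 'a'  n5⇒n2 (via fail)
[51] read 'a'  n2⇒n3  → match P0@[49:51]
[52] read 'c'  n3⇒n5 (via fail)  → match P1@[52:52]
[53] read 'b'  n5⇒n6
[54] read 'b'  n6⇒n15 (via fail)
[55] read 'b'  n15⇒n15 (via fail)
[56] read 'c'  n15⇒n16  → match P1@[56:56]
[57] read 'a'  n16⇒n17
[58] read 'b'  n17⇒n18  → match P4@[54:58]
[59] read 'a'  n18⇒n4 (via fail)
[60] read 'b'  n4⇒n10
[61] read 'c'  n10⇒n11  → match P1@[61:61]
[62] read 'a'  n11⇒n12
[63] read 'a'  n12⇒n13  → match P0@[61:63],P3@[59:63]
[64] read 'c'  n13⇒n5 (via fail)  → match P1@[64:64]
[65] read 'c'  n5⇒n1 (via fail)  → match P1@[65:65]
[66] read 'a'  n1⇒n2
[67] read 'a'  n2⇒n3  → match P0@[65:67]
[68] read 'a'  n3⇒n4 (via fail)
[69] read 'b'  n4⇒n10

All matches (sorted): [[4,1],[6,0],[6,3],[8,1],[10,0],[11,1],[14,1],[16,4],[18,1],[20,1],[22,0],[22,2],[26,1],[28,4],[31,1],[33,0],[35,1],[37,0],[39,1],[41,1],[43,0],[43,2],[46,1],[48,0],[48,3],[49,1],[51,0],[52,1],[56,1],[58,4],[61,1],[63,0],[63,3],[64,1],[65,1],[67,0]]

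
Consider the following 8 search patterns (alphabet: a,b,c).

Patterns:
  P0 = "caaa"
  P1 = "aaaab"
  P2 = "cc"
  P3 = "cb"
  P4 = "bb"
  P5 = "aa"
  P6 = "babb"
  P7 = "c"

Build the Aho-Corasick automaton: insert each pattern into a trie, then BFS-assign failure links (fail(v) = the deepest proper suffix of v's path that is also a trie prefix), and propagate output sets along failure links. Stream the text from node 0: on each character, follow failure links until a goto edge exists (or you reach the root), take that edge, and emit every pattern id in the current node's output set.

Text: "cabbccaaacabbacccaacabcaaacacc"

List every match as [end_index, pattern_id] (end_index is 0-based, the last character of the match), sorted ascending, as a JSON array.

Build:
Trie nodes:
  0='ε' goto a→5 b→12 c→1
  1='c' goto a→2 b→11 c→10  ←P7
  2='ca' goto a→3
  3='caa' goto a→4
  4='caaa' goto ·  ←P0
  5='a' goto a→6
  6='aa' goto a→7  ←P5
  7='aaa' goto a→8
  8='aaaa' goto b→9
  9='aaaab' goto ·  ←P1
  10='cc' goto ·  ←P2
  11='cb' goto ·  ←P3
  12='b' goto a→14 b→13
  13='bb' goto ·  ←P4
  14='ba' goto b→15
  15='bab' goto b→16
  16='babb' goto ·  ←P6

Failure links (BFS by depth):
  fail(1) 'c': from fail(0)=0 chase 'c': 0 ⇒ 0;  out={7}∪out(0)={7}
  fail(5) 'a': from fail(0)=0 chase 'a': 0 ⇒ 0;  out=∅∪out(0)=∅
  fail(12) 'b': from fail(0)=0 chase 'b': 0 ⇒ 0;  out=∅∪out(0)=∅
  fail(2) 'ca': from fail(1)=0 chase 'a': 0 ⇒ 5;  out=∅∪out(5)=∅
  fail(6) 'aa': from fail(5)=0 chase 'a': 0 ⇒ 5;  out={5}∪out(5)={5}
  fail(10) 'cc': from fail(1)=0 chase 'c': 0 ⇒ 1;  out={2}∪out(1)={2,7}
  fail(11) 'cb': from fail(1)=0 chase 'b': 0 ⇒ 12;  out={3}∪out(12)={3}
  fail(13) 'bb': from fail(12)=0 chase 'b': 0 ⇒ 12;  out={4}∪out(12)={4}
  fail(14) 'ba': from fail(12)=0 chase 'a': 0 ⇒ 5;  out=∅∪out(5)=∅
  fail(3) 'caa': from fail(2)=5 chase 'a': 5 ⇒ 6;  out=∅∪out(6)={5}
  fail(7) 'aaa': from fail(6)=5 chase 'a': 5 ⇒ 6;  out=∅∪out(6)={5}
  fail(15) 'bab': from fail(14)=5 chase 'b': 5→0 ⇒ 12;  out=∅∪out(12)=∅
  fail(4) 'caaa': from fail(3)=6 chase 'a': 6 ⇒ 7;  out={0}∪out(7)={0,5}
  fail(8) 'aaaa': from fail(7)=6 chase 'a': 6 ⇒ 7;  out=∅∪out(7)={5}
  fail(16) 'babb': from fail(15)=12 chase 'b': 12 ⇒ 13;  out={6}∪out(13)={4,6}
  fail(9) 'aaaab': from fail(8)=7 chase 'b': 7→6→5→0 ⇒ 12;  out={1}∪out(12)={1}

Text stream:
[0] read 'c'  n0⇒n1  → match P7@[0:0]
[1] read 'a'  n1⇒n2
[2] read 'b'  n2⇒n12 ·f
[3] read 'b'  n12⇒n13  → match P4@[2:3]
[4] read 'c'  n13⇒n1 ·f  → match P7@[4:4]
[5] read 'c'  n1⇒n10  → match P2@[4:5],P7@[5:5]
[6] read 'a'  n10⇒n2 ·f
[7] read 'a'  n2⇒n3  → match P5@[6:7]
[8] read 'a'  n3⇒n4  → match P0@[5:8],P5@[7:8]
[9] read 'c'  n4⇒n1 ·f  → match P7@[9:9]
[10] read 'a'  n1⇒n2
[11] read 'b'  n2⇒n12 ·f
[12] read 'b'  n12⇒n13  → match P4@[11:12]
[13] read 'a'  n13⇒n14 ·f
[14] read 'c'  n14⇒n1 ·f  → match P7@[14:14]
[15] read 'c'  n1⇒n10  → match P2@[14:15],P7@[15:15]
[16] read 'c'  n10⇒n10 ·f  → match P2@[15:16],P7@[16:16]
[17] read 'a'  n10⇒n2 ·f
[18] read 'a'  n2⇒n3  → match P5@[17:18]
[19] read 'c'  n3⇒n1 ·f  → match P7@[19:19]
[20] read 'a'  n1⇒n2
[21] read 'b'  n2⇒n12 ·f
[22] read 'c'  n12⇒n1 ·f  → match P7@[22:22]
[23] read 'a'  n1⇒n2
[24] read 'a'  n2⇒n3  → match P5@[23:24]
[25] read 'a'  n3⇒n4  → match P0@[22:25],P5@[24:25]
[26] read 'c'  n4⇒n1 ·f  → match P7@[26:26]
[27] read 'a'  n1⇒n2
[28] read 'c'  n2⇒n1 ·f  → match P7@[28:28]
[29] read 'c'  n1⇒n10  → match P2@[28:29],P7@[29:29]

Result: [[0,7],[3,4],[4,7],[5,2],[5,7],[7,5],[8,0],[8,5],[9,7],[12,4],[14,7],[15,2],[15,7],[16,2],[16,7],[18,5],[19,7],[22,7],[24,5],[25,0],[25,5],[26,7],[28,7],[29,2],[29,7]]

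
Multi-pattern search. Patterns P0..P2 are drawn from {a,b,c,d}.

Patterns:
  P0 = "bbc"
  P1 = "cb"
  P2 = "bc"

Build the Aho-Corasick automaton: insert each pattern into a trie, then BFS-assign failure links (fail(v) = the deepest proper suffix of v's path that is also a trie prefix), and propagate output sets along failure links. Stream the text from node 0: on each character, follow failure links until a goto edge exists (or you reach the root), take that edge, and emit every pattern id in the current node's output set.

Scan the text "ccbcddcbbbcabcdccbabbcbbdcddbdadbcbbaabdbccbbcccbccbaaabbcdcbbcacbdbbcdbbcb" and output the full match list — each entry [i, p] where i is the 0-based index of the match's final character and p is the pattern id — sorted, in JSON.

Build:
Trie (insert patterns):
  n0 'ε': b→1 c→4
  n1 'b': b→2 c→6
  n2 'bb': c→3
  n3 'bbc': ·  ←P0
  n4 'c': b→5
  n5 'cb': ·  ←P1
  n6 'bc': ·  ←P2

BFS fail/out derivation:
  n1('b'): parent n0 fail=0; on 'b' 0 → fail=0;  out ∅∪∅=∅
  n4('c'): parent n0 fail=0; on 'c' 0 → fail=0;  out ∅∪∅=∅
  n2('bb'): parent n1 fail=0; on 'b' 0 → fail=1;  out ∅∪∅=∅
  n5('cb'): parent n4 fail=0; on 'b' 0 → fail=1;  out {1}∪∅={1}
  n6('bc'): parent n1 fail=0; on 'c' 0 → fail=4;  out {2}∪∅={2}
  n3('bbc'): parent n2 fail=1; on 'c' 1 → fail=6;  out {0}∪{2}={0,2}

Run:
i=0 'c': node 0→4
i=1 'c': node 4→4 (via fail)
i=2 'b': node 4→5  → match P1@[1:2]
i=3 'c': node 5→6 (via fail)  → match P2@[2:3]
i=4 'd': node 6→0 (via fail)
i=5 'd': node 0→0
i=6 'c': node 0→4
i=7 'b': node 4→5  → match P1@[6:7]
i=8 'b': node 5→2 (via fail)
i=9 'b': node 2→2 (via fail)
i=10 'c': node 2→3  → match P0@[8:10],P2@[9:10]
i=11 'a': node 3→0 (via fail)
i=12 'b': node 0→1
i=13 'c': node 1→6  → match P2@[12:13]
i=14 'd': node 6→0 (via fail)
i=15 'c': node 0→4
i=16 'c': node 4→4 (via fail)
i=17 'b': node 4→5  → match P1@[16:17]
i=18 'a': node 5→0 (via fail)
i=19 'b': node 0→1
i=20 'b': node 1→2
i=21 'c': node 2→3  → match P0@[19:21],P2@[20:21]
i=22 'b': node 3→5 (via fail)  → match P1@[21:22]
i=23 'b': node 5→2 (via fail)
i=24 'd': node 2→0 (via fail)
i=25 'c': node 0→4
i=26 'd': node 4→0 (via fail)
i=27 'd': node 0→0
i=28 'b': node 0→1
i=29 'd': node 1→0 (via fail)
i=30 'a': node 0→0
i=31 'd': node 0→0
i=32 'b': node 0→1
i=33 'c': node 1→6  → match P2@[32:33]
i=34 'b': node 6→5 (via fail)  → match P1@[33:34]
i=35 'b': node 5→2 (via fail)
i=36 'a': node 2→0 (via fail)
i=37 'a': node 0→0
i=38 'b': node 0→1
i=39 'd': node 1→0 (via fail)
i=40 'b': node 0→1
i=41 'c': node 1→6  → match P2@[40:41]
i=42 'c': node 6→4 (via fail)
i=43 'b': node 4→5  → match P1@[42:43]
i=44 'b': node 5→2 (via fail)
i=45 'c': node 2→3  → match P0@[43:45],P2@[44:45]
i=46 'c': node 3→4 (via fail)
i=47 'c': node 4→4 (via fail)
i=48 'b': node 4→5  → match P1@[47:48]
i=49 'c': node 5→6 (via fail)  → match P2@[48:49]
i=50 'c': node 6→4 (via fail)
i=51 'b': node 4→5  → match P1@[50:51]
i=52 'a': node 5→0 (via fail)
i=53 'a': node 0→0
i=54 'a': node 0→0
i=55 'b': node 0→1
i=56 'b': node 1→2
i=57 'c': node 2→3  → match P0@[55:57],P2@[56:57]
i=58 'd': node 3→0 (via fail)
i=59 'c': node 0→4
i=60 'b': node 4→5  → match P1@[59:60]
i=61 'b': node 5→2 (via fail)
i=62 'c': node 2→3  → match P0@[60:62],P2@[61:62]
i=63 'a': node 3→0 (via fail)
i=64 'c': node 0→4
i=65 'b': node 4→5  → match P1@[64:65]
i=66 'd': node 5→0 (via fail)
i=67 'b': node 0→1
i=68 'b': node 1→2
i=69 'c': node 2→3  → match P0@[67:69],P2@[68:69]
i=70 'd': node 3→0 (via fail)
i=71 'b': node 0→1
i=72 'b': node 1→2
i=73 'c': node 2→3  → match P0@[71:73],P2@[72:73]
i=74 'b': node 3→5 (via fail)  → match P1@[73:74]

Matches: [[2,1],[3,2],[7,1],[10,0],[10,2],[13,2],[17,1],[21,0],[21,2],[22,1],[33,2],[34,1],[41,2],[43,1],[45,0],[45,2],[48,1],[49,2],[51,1],[57,0],[57,2],[60,1],[62,0],[62,2],[65,1],[69,0],[69,2],[73,0],[73,2],[74,1]]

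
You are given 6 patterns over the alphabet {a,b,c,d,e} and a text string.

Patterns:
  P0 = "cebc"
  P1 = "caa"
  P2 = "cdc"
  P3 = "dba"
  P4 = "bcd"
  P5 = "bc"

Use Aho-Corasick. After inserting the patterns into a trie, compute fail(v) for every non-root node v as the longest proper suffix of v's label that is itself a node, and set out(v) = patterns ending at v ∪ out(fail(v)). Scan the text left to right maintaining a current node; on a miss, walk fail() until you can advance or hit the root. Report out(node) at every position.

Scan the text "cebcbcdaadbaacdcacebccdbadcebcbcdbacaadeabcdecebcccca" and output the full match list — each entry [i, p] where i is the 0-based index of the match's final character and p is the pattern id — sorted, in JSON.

Construct AC machine:
Trie (insert patterns):
  0='ε' goto b→12 c→1 d→9
  1='c' goto a→5 d→7 e→2
  2='ce' goto b→3
  3='ceb' goto c→4
  4='cebc' goto ·  [P0 ends]
  5='ca' goto a→6
  6='caa' goto ·  [P1 ends]
  7='cd' goto c→8
  8='cdc' goto ·  [P2 ends]
  9='d' goto b→10
  10='db' goto a→11
  11='dba' goto ·  [P3 ends]
  12='b' goto c→13
  13='bc' goto d→14  [P5 ends]
  14='bcd' goto ·  [P4 ends]

Failure links (BFS by depth):
  n1('c'): parent n0 fail=0; on 'c' 0 → fail=0;  out ∅∪∅=∅
  n9('d'): parent n0 fail=0; on 'd' 0 → fail=0;  out ∅∪∅=∅
  n12('b'): parent n0 fail=0; on 'b' 0 → fail=0;  out ∅∪∅=∅
  n2('ce'): parent n1 fail=0; on 'e' 0 → fail=0;  out ∅∪∅=∅
  n5('ca'): parent n1 fail=0; on 'a' 0 → fail=0;  out ∅∪∅=∅
  n7('cd'): parent n1 fail=0; on 'd' 0 → fail=9;  out ∅∪∅=∅
  n10('db'): parent n9 fail=0; on 'b' 0 → fail=12;  out ∅∪∅=∅
  n13('bc'): parent n12 fail=0; on 'c' 0 → fail=1;  out {5}∪∅={5}
  n3('ceb'): parent n2 fail=0; on 'b' 0 → fail=12;  out ∅∪∅=∅
  n6('caa'): parent n5 fail=0; on 'a' 0 → fail=0;  out {1}∪∅={1}
  n8('cdc'): parent n7 fail=9; on 'c' 9→0 → fail=1;  out {2}∪∅={2}
  n11('dba'): parent n10 fail=12; on 'a' 12→0 → fail=0;  out {3}∪∅={3}
  n14('bcd'): parent n13 fail=1; on 'd' 1 → fail=7;  out {4}∪∅={4}
  n4('cebc'): parent n3 fail=12; on 'c' 12 → fail=13;  out {0}∪{5}={0,5}

Run:
pos 0 'c': at 1
pos 1 'e': at 2
pos 2 'b': at 3
pos 3 'c': at 4  ** P0@[0:3],P5@[2:3]
pos 4 'b': at 12 (fail-walked)
pos 5 'c': at 13  ** P5@[4:5]
pos 6 'd': at 14  ** P4@[4:6]
pos 7 'a': at 0 (fail-walked)
pos 8 'a': at 0
pos 9 'd': at 9
pos 10 'b': at 10
pos 11 'a': at 11  ** P3@[9:11]
pos 12 'a': at 0 (fail-walked)
pos 13 'c': at 1
pos 14 'd': at 7
pos 15 'c': at 8  ** P2@[13:15]
pos 16 'a': at 5 (fail-walked)
pos 17 'c': at 1 (fail-walked)
pos 18 'e': at 2
pos 19 'b': at 3
pos 20 'c': at 4  ** P0@[17:20],P5@[19:20]
pos 21 'c': at 1 (fail-walked)
pos 22 'd': at 7
pos 23 'b': at 10 (fail-walked)
pos 24 'a': at 11  ** P3@[22:24]
pos 25 'd': at 9 (fail-walked)
pos 26 'c': at 1 (fail-walked)
pos 27 'e': at 2
pos 28 'b': at 3
pos 29 'c': at 4  ** P0@[26:29],P5@[28:29]
pos 30 'b': at 12 (fail-walked)
pos 31 'c': at 13  ** P5@[30:31]
pos 32 'd': at 14  ** P4@[30:32]
pos 33 'b': at 10 (fail-walked)
pos 34 'a': at 11  ** P3@[32:34]
pos 35 'c': at 1 (fail-walked)
pos 36 'a': at 5
pos 37 'a': at 6  ** P1@[35:37]
pos 38 'd': at 9 (fail-walked)
pos 39 'e': at 0 (fail-walked)
pos 40 'a': at 0
pos 41 'b': at 12
pos 42 'c': at 13  ** P5@[41:42]
pos 43 'd': at 14  ** P4@[41:43]
pos 44 'e': at 0 (fail-walked)
pos 45 'c': at 1
pos 46 'e': at 2
pos 47 'b': at 3
pos 48 'c': at 4  ** P0@[45:48],P5@[47:48]
pos 49 'c': at 1 (fail-walked)
pos 50 'c': at 1 (fail-walked)
pos 51 'c': at 1 (fail-walked)
pos 52 'a': at 5

All matches (sorted): [[3,0],[3,5],[5,5],[6,4],[11,3],[15,2],[20,0],[20,5],[24,3],[29,0],[29,5],[31,5],[32,4],[34,3],[37,1],[42,5],[43,4],[48,0],[48,5]]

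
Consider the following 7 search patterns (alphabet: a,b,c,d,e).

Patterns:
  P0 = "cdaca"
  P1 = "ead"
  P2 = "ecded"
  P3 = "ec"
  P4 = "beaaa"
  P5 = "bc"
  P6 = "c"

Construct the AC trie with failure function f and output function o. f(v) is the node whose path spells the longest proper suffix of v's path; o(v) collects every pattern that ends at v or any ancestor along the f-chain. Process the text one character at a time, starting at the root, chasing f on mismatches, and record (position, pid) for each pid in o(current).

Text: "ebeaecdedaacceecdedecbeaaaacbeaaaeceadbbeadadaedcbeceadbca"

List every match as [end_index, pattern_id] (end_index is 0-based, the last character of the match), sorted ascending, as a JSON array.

Build automaton:
Trie (insert patterns):
  n0 'ε': b→13 c→1 e→6
  n1 'c': d→2  ←P6
  n2 'cd': a→3
  n3 'cda': c→4
  n4 'cdac': a→5
  n5 'cdaca': ·  ←P0
  n6 'e': a→7 c→9
  n7 'ea': d→8
  n8 'ead': ·  ←P1
  n9 'ec': d→10  ←P3
  n10 'ecd': e→11
  n11 'ecde': d→12
  n12 'ecded': ·  ←P2
  n13 'b': c→18 e→14
  n14 'be': a→15
  n15 'bea': a→16
  n16 'beaa': a→17
  n17 'beaaa': ·  ←P4
  n18 'bc': ·  ←P5

BFS fail/out derivation:
  fail(1) 'c': from fail(0)=0 chase 'c': 0 ⇒ 0;  out={6}∪out(0)={6}
  fail(6) 'e': from fail(0)=0 chase 'e': 0 ⇒ 0;  out=∅∪out(0)=∅
  fail(13) 'b': from fail(0)=0 chase 'b': 0 ⇒ 0;  out=∅∪out(0)=∅
  fail(2) 'cd': from fail(1)=0 chase 'd': 0 ⇒ 0;  out=∅∪out(0)=∅
  fail(7) 'ea': from fail(6)=0 chase 'a': 0 ⇒ 0;  out=∅∪out(0)=∅
  fail(9) 'ec': from fail(6)=0 chase 'c': 0 ⇒ 1;  out={3}∪out(1)={3,6}
  fail(14) 'be': from fail(13)=0 chase 'e': 0 ⇒ 6;  out=∅∪out(6)=∅
  fail(18) 'bc': from fail(13)=0 chase 'c': 0 ⇒ 1;  out={5}∪out(1)={5,6}
  fail(3) 'cda': from fail(2)=0 chase 'a': 0 ⇒ 0;  out=∅∪out(0)=∅
  fail(8) 'ead': from fail(7)=0 chase 'd': 0 ⇒ 0;  out={1}∪out(0)={1}
  fail(10) 'ecd': from fail(9)=1 chase 'd': 1 ⇒ 2;  out=∅∪out(2)=∅
  fail(15) 'bea': from fail(14)=6 chase 'a': 6 ⇒ 7;  out=∅∪out(7)=∅
  fail(4) 'cdac': from fail(3)=0 chase 'c': 0 ⇒ 1;  out=∅∪out(1)={6}
  fail(11) 'ecde': from fail(10)=2 chase 'e': 2→0 ⇒ 6;  out=∅∪out(6)=∅
  fail(16) 'beaa': from fail(15)=7 chase 'a': 7→0 ⇒ 0;  out=∅∪out(0)=∅
  fail(5) 'cdaca': from fail(4)=1 chase 'a': 1→0 ⇒ 0;  out={0}∪out(0)={0}
  fail(12) 'ecded': from fail(11)=6 chase 'd': 6→0 ⇒ 0;  out={2}∪out(0)={2}
  fail(17) 'beaaa': from fail(16)=0 chase 'a': 0 ⇒ 0;  out={4}∪out(0)={4}

Scan:
i=0 'e': node 0→6
i=1 'b': node 6→13 (via fail)
i=2 'e': node 13→14
i=3 'a': node 14→15
i=4 'e': node 15→6 (via fail)
i=5 'c': node 6→9  → match P3@[4:5],P6@[5:5]
i=6 'd': node 9→10
i=7 'e': node 10→11
i=8 'd': node 11→12  → match P2@[4:8]
i=9 'a': node 12→0 (via fail)
i=10 'a': node 0→0
i=11 'c': node 0→1  → match P6@[11:11]
i=12 'c': node 1→1 (via fail)  → match P6@[12:12]
i=13 'e': node 1→6 (via fail)
i=14 'e': node 6→6 (via fail)
i=15 'c': node 6→9  → match P3@[14:15],P6@[15:15]
i=16 'd': node 9→10
i=17 'e': node 10→11
i=18 'd': node 11→12  → match P2@[14:18]
i=19 'e': node 12→6 (via fail)
i=20 'c': node 6→9  → match P3@[19:20],P6@[20:20]
i=21 'b': node 9→13 (via fail)
i=22 'e': node 13→14
i=23 'a': node 14→15
i=24 'a': node 15→16
i=25 'a': node 16→17  → match P4@[21:25]
i=26 'a': node 17→0 (via fail)
i=27 'c': node 0→1  → match P6@[27:27]
i=28 'b': node 1→13 (via fail)
i=29 'e': node 13→14
i=30 'a': node 14→15
i=31 'a': node 15→16
i=32 'a': node 16→17  → match P4@[28:32]
i=33 'e': node 17→6 (via fail)
i=34 'c': node 6→9  → match P3@[33:34],P6@[34:34]
i=35 'e': node 9→6 (via fail)
i=36 'a': node 6→7
i=37 'd': node 7→8  → match P1@[35:37]
i=38 'b': node 8→13 (via fail)
i=39 'b': node 13→13 (via fail)
i=40 'e': node 13→14
i=41 'a': node 14→15
i=42 'd': node 15→8 (via fail)  → match P1@[40:42]
i=43 'a': node 8→0 (via fail)
i=44 'd': node 0→0
i=45 'a': node 0→0
i=46 'e': node 0→6
i=47 'd': node 6→0 (via fail)
i=48 'c': node 0→1  → match P6@[48:48]
i=49 'b': node 1→13 (via fail)
i=50 'e': node 13→14
i=51 'c': node 14→9 (via fail)  → match P3@[50:51],P6@[51:51]
i=52 'e': node 9→6 (via fail)
i=53 'a': node 6→7
i=54 'd': node 7→8  → match P1@[52:54]
i=55 'b': node 8→13 (via fail)
i=56 'c': node 13→18  → match P5@[55:56],P6@[56:56]
i=57 'a': node 18→0 (via fail)

All matches (sorted): [[5,3],[5,6],[8,2],[11,6],[12,6],[15,3],[15,6],[18,2],[20,3],[20,6],[25,4],[27,6],[32,4],[34,3],[34,6],[37,1],[42,1],[48,6],[51,3],[51,6],[54,1],[56,5],[56,6]]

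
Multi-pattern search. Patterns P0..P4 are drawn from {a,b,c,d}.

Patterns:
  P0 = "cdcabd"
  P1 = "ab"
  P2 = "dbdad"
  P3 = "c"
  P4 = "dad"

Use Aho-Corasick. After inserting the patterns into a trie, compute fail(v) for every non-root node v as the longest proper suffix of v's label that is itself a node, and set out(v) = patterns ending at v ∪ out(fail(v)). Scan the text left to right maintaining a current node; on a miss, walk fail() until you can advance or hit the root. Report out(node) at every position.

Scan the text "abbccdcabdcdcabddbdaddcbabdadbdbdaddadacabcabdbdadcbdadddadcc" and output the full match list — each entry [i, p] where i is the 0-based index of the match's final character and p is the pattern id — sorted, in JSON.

Build:
Trie (insert patterns):
  0='ε' goto a→7 c→1 d→9
  1='c' goto d→2  ←P3
  2='cd' goto c→3
  3='cdc' goto a→4
  4='cdca' goto b→5
  5='cdcab' goto d→6
  6='cdcabd' goto ·  ←P0
  7='a' goto b→8
  8='ab' goto ·  ←P1
  9='d' goto a→14 b→10
  10='db' goto d→11
  11='dbd' goto a→12
  12='dbda' goto d→13
  13='dbdad' goto ·  ←P2
  14='da' goto d→15
  15='dad' goto ·  ←P4

Failure links (BFS by depth):
  fail(1) 'c': from fail(0)=0 chase 'c': 0 ⇒ 0;  out={3}∪out(0)={3}
  fail(7) 'a': from fail(0)=0 chase 'a': 0 ⇒ 0;  out=∅∪out(0)=∅
  fail(9) 'd': from fail(0)=0 chase 'd': 0 ⇒ 0;  out=∅∪out(0)=∅
  fail(2) 'cd': from fail(1)=0 chase 'd': 0 ⇒ 9;  out=∅∪out(9)=∅
  fail(8) 'ab': from fail(7)=0 chase 'b': 0 ⇒ 0;  out={1}∪out(0)={1}
  fail(10) 'db': from fail(9)=0 chase 'b': 0 ⇒ 0;  out=∅∪out(0)=∅
  fail(14) 'da': from fail(9)=0 chase 'a': 0 ⇒ 7;  out=∅∪out(7)=∅
  fail(3) 'cdc': from fail(2)=9 chase 'c': 9→0 ⇒ 1;  out=∅∪out(1)={3}
  fail(11) 'dbd': from fail(10)=0 chase 'd': 0 ⇒ 9;  out=∅∪out(9)=∅
  fail(15) 'dad': from fail(14)=7 chase 'd': 7→0 ⇒ 9;  out={4}∪out(9)={4}
  fail(4) 'cdca': from fail(3)=1 chase 'a': 1→0 ⇒ 7;  out=∅∪out(7)=∅
  fail(12) 'dbda': from fail(11)=9 chase 'a': 9 ⇒ 14;  out=∅∪out(14)=∅
  fail(5) 'cdcab': from fail(4)=7 chase 'b': 7 ⇒ 8;  out=∅∪out(8)={1}
  fail(13) 'dbdad': from fail(12)=14 chase 'd': 14 ⇒ 15;  out={2}∪out(15)={2,4}
  fail(6) 'cdcabd': from fail(5)=8 chase 'd': 8→0 ⇒ 9;  out={0}∪out(9)={0}

Run:
pos 0 'a': at 7
pos 1 'b': at 8  ** P1@[0:1]
pos 2 'b': at 0 (fail-walked)
pos 3 'c': at 1  ** P3@[3:3]
pos 4 'c': at 1 (fail-walked)  ** P3@[4:4]
pos 5 'd': at 2
pos 6 'c': at 3  ** P3@[6:6]
pos 7 'a': at 4
pos 8 'b': at 5  ** P1@[7:8]
pos 9 'd': at 6  ** P0@[4:9]
pos 10 'c': at 1 (fail-walked)  ** P3@[10:10]
pos 11 'd': at 2
pos 12 'c': at 3  ** P3@[12:12]
pos 13 'a': at 4
pos 14 'b': at 5  ** P1@[13:14]
pos 15 'd': at 6  ** P0@[10:15]
pos 16 'd': at 9 (fail-walked)
pos 17 'b': at 10
pos 18 'd': at 11
pos 19 'a': at 12
pos 20 'd': at 13  ** P2@[16:20],P4@[18:20]
pos 21 'd': at 9 (fail-walked)
pos 22 'c': at 1 (fail-walked)  ** P3@[22:22]
pos 23 'b': at 0 (fail-walked)
pos 24 'a': at 7
pos 25 'b': at 8  ** P1@[24:25]
pos 26 'd': at 9 (fail-walked)
pos 27 'a': at 14
pos 28 'd': at 15  ** P4@[26:28]
pos 29 'b': at 10 (fail-walked)
pos 30 'd': at 11
pos 31 'b': at 10 (fail-walked)
pos 32 'd': at 11
pos 33 'a': at 12
pos 34 'd': at 13  ** P2@[30:34],P4@[32:34]
pos 35 'd': at 9 (fail-walked)
pos 36 'a': at 14
pos 37 'd': at 15  ** P4@[35:37]
pos 38 'a': at 14 (fail-walked)
pos 39 'c': at 1 (fail-walked)  ** P3@[39:39]
pos 40 'a': at 7 (fail-walked)
pos 41 'b': at 8  ** P1@[40:41]
pos 42 'c': at 1 (fail-walked)  ** P3@[42:42]
pos 43 'a': at 7 (fail-walked)
pos 44 'b': at 8  ** P1@[43:44]
pos 45 'd': at 9 (fail-walked)
pos 46 'b': at 10
pos 47 'd': at 11
pos 48 'a': at 12
pos 49 'd': at 13  ** P2@[45:49],P4@[47:49]
pos 50 'c': at 1 (fail-walked)  ** P3@[50:50]
pos 51 'b': at 0 (fail-walked)
pos 52 'd': at 9
pos 53 'a': at 14
pos 54 'd': at 15  ** P4@[52:54]
pos 55 'd': at 9 (fail-walked)
pos 56 'd': at 9 (fail-walked)
pos 57 'a': at 14
pos 58 'd': at 15  ** P4@[56:58]
pos 59 'c': at 1 (fail-walked)  ** P3@[59:59]
pos 60 'c': at 1 (fail-walked)  ** P3@[60:60]

Matches: [[1,1],[3,3],[4,3],[6,3],[8,1],[9,0],[10,3],[12,3],[14,1],[15,0],[20,2],[20,4],[22,3],[25,1],[28,4],[34,2],[34,4],[37,4],[39,3],[41,1],[42,3],[44,1],[49,2],[49,4],[50,3],[54,4],[58,4],[59,3],[60,3]]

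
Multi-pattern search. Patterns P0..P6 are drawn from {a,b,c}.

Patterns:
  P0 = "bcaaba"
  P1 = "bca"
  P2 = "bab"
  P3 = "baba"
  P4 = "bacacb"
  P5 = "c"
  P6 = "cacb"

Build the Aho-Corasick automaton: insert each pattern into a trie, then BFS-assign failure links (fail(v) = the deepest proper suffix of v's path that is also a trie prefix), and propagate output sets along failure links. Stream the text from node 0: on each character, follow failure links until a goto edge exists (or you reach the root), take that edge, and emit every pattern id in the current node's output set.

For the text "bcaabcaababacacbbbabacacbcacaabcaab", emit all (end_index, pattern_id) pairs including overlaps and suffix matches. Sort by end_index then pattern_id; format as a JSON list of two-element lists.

Construct AC machine:
Trie (insert patterns):
  n0 'ε': b→1 c→14
  n1 'b': a→7 c→2
  n2 'bc': a→3
  n3 'bca': a→4  [P1 ends]
  n4 'bcaa': b→5
  n5 'bcaab': a→6
  n6 'bcaaba': ·  [P0 ends]
  n7 'ba': b→8 c→10
  n8 'bab': a→9  [P2 ends]
  n9 'baba': ·  [P3 ends]
  n10 'bac': a→11
  n11 'baca': c→12
  n12 'bacac': b→13
  n13 'bacacb': ·  [P4 ends]
  n14 'c': a→15  [P5 ends]
  n15 'ca': c→16
  n16 'cac': b→17
  n17 'cacb': ·  [P6 ends]

Failure links (BFS by depth):
  fail(1) 'b': from fail(0)=0 chase 'b': 0 ⇒ 0;  out=∅∪out(0)=∅
  fail(14) 'c': from fail(0)=0 chase 'c': 0 ⇒ 0;  out={5}∪out(0)={5}
  fail(2) 'bc': from fail(1)=0 chase 'c': 0 ⇒ 14;  out=∅∪out(14)={5}
  fail(7) 'ba': from fail(1)=0 chase 'a': 0 ⇒ 0;  out=∅∪out(0)=∅
  fail(15) 'ca': from fail(14)=0 chase 'a': 0 ⇒ 0;  out=∅∪out(0)=∅
  fail(3) 'bca': from fail(2)=14 chase 'a': 14 ⇒ 15;  out={1}∪out(15)={1}
  fail(8) 'bab': from fail(7)=0 chase 'b': 0 ⇒ 1;  out={2}∪out(1)={2}
  fail(10) 'bac': from fail(7)=0 chase 'c': 0 ⇒ 14;  out=∅∪out(14)={5}
  fail(16) 'cac': from fail(15)=0 chase 'c': 0 ⇒ 14;  out=∅∪out(14)={5}
  fail(4) 'bcaa': from fail(3)=15 chase 'a': 15→0 ⇒ 0;  out=∅∪out(0)=∅
  fail(9) 'baba': from fail(8)=1 chase 'a': 1 ⇒ 7;  out={3}∪out(7)={3}
  fail(11) 'baca': from fail(10)=14 chase 'a': 14 ⇒ 15;  out=∅∪out(15)=∅
  fail(17) 'cacb': from fail(16)=14 chase 'b': 14→0 ⇒ 1;  out={6}∪out(1)={6}
  fail(5) 'bcaab': from fail(4)=0 chase 'b': 0 ⇒ 1;  out=∅∪out(1)=∅
  fail(12) 'bacac': from fail(11)=15 chase 'c': 15 ⇒ 16;  out=∅∪out(16)={5}
  fail(6) 'bcaaba': from fail(5)=1 chase 'a': 1 ⇒ 7;  out={0}∪out(7)={0}
  fail(13) 'bacacb': from fail(12)=16 chase 'b': 16 ⇒ 17;  out={4}∪out(17)={4,6}

Run:
pos 0 'b': at 1
pos 1 'c': at 2  emit P5@[1:1]
pos 2 'a': at 3  emit P1@[0:2]
pos 3 'a': at 4
pos 4 'b': at 5
pos 5 'c': at 2 (fail-walked)  emit P5@[5:5]
pos 6 'a': at 3  emit P1@[4:6]
pos 7 'a': at 4
pos 8 'b': at 5
pos 9 'a': at 6  emit P0@[4:9]
pos 10 'b': at 8 (fail-walked)  emit P2@[8:10]
pos 11 'a': at 9  emit P3@[8:11]
pos 12 'c': at 10 (fail-walked)  emit P5@[12:12]
pos 13 'a': at 11
pos 14 'c': at 12  emit P5@[14:14]
pos 15 'b': at 13  emit P4@[10:15],P6@[12:15]
pos 16 'b': at 1 (fail-walked)
pos 17 'b': at 1 (fail-walked)
pos 18 'a': at 7
pos 19 'b': at 8  emit P2@[17:19]
pos 20 'a': at 9  emit P3@[17:20]
pos 21 'c': at 10 (fail-walked)  emit P5@[21:21]
pos 22 'a': at 11
pos 23 'c': at 12  emit P5@[23:23]
pos 24 'b': at 13  emit P4@[19:24],P6@[21:24]
pos 25 'c': at 2 (fail-walked)  emit P5@[25:25]
pos 26 'a': at 3  emit P1@[24:26]
pos 27 'c': at 16 (fail-walked)  emit P5@[27:27]
pos 28 'a': at 15 (fail-walked)
pos 29 'a': at 0 (fail-walked)
pos 30 'b': at 1
pos 31 'c': at 2  emit P5@[31:31]
pos 32 'a': at 3  emit P1@[30:32]
pos 33 'a': at 4
pos 34 'b': at 5

Result: [[1,5],[2,1],[5,5],[6,1],[9,0],[10,2],[11,3],[12,5],[14,5],[15,4],[15,6],[19,2],[20,3],[21,5],[23,5],[24,4],[24,6],[25,5],[26,1],[27,5],[31,5],[32,1]]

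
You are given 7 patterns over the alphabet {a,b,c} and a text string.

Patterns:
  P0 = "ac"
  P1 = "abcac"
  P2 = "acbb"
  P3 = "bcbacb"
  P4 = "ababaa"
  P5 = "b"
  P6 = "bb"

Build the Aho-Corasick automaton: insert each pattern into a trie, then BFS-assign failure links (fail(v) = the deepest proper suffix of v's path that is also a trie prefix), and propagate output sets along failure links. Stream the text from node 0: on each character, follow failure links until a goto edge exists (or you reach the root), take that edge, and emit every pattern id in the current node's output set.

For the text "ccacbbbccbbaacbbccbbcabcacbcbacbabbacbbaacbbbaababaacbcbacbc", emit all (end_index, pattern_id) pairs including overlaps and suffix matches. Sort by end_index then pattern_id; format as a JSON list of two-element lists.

Construct AC machine:
Trie nodes:
  n0 'ε': a→1 b→9
  n1 'a': b→3 c→2
  n2 'ac': b→7  [P0 ends]
  n3 'ab': a→15 c→4
  n4 'abc': a→5
  n5 'abca': c→6
  n6 'abcac': ·  [P1 ends]
  n7 'acb': b→8
  n8 'acbb': ·  [P2 ends]
  n9 'b': b→19 c→10  [P5 ends]
  n10 'bc': b→11
  n11 'bcb': a→12
  n12 'bcba': c→13
  n13 'bcbac': b→14
  n14 'bcbacb': ·  [P3 ends]
  n15 'aba': b→16
  n16 'abab': a→17
  n17 'ababa': a→18
  n18 'ababaa': ·  [P4 ends]
  n19 'bb': ·  [P6 ends]

BFS fail/out derivation:
  n1('a'): parent n0 fail=0; on 'a' 0 → fail=0;  out ∅∪∅=∅
  n9('b'): parent n0 fail=0; on 'b' 0 → fail=0;  out {5}∪∅={5}
  n2('ac'): parent n1 fail=0; on 'c' 0 → fail=0;  out {0}∪∅={0}
  n3('ab'): parent n1 fail=0; on 'b' 0 → fail=9;  out ∅∪{5}={5}
  n10('bc'): parent n9 fail=0; on 'c' 0 → fail=0;  out ∅∪∅=∅
  n19('bb'): parent n9 fail=0; on 'b' 0 → fail=9;  out {6}∪{5}={5,6}
  n4('abc'): parent n3 fail=9; on 'c' 9 → fail=10;  out ∅∪∅=∅
  n7('acb'): parent n2 fail=0; on 'b' 0 → fail=9;  out ∅∪{5}={5}
  n11('bcb'): parent n10 fail=0; on 'b' 0 → fail=9;  out ∅∪{5}={5}
  n15('aba'): parent n3 fail=9; on 'a' 9→0 → fail=1;  out ∅∪∅=∅
  n5('abca'): parent n4 fail=10; on 'a' 10→0 → fail=1;  out ∅∪∅=∅
  n8('acbb'): parent n7 fail=9; on 'b' 9 → fail=19;  out {2}∪{5,6}={2,5,6}
  n12('bcba'): parent n11 fail=9; on 'a' 9→0 → fail=1;  out ∅∪∅=∅
  n16('abab'): parent n15 fail=1; on 'b' 1 → fail=3;  out ∅∪{5}={5}
  n6('abcac'): parent n5 fail=1; on 'c' 1 → fail=2;  out {1}∪{0}={0,1}
  n13('bcbac'): parent n12 fail=1; on 'c' 1 → fail=2;  out ∅∪{0}={0}
  n17('ababa'): parent n16 fail=3; on 'a' 3 → fail=15;  out ∅∪∅=∅
  n14('bcbacb'): parent n13 fail=2; on 'b' 2 → fail=7;  out {3}∪{5}={3,5}
  n18('ababaa'): parent n17 fail=15; on 'a' 15→1→0 → fail=1;  out {4}∪∅={4}

Scan:
pos 0 'c': at 0
pos 1 'c': at 0
pos 2 'a': at 1
pos 3 'c': at 2  emit P0@[2:3]
pos 4 'b': at 7  emit P5@[4:4]
pos 5 'b': at 8  emit P2@[2:5],P5@[5:5],P6@[4:5]
pos 6 'b': at 19 ·f  emit P5@[6:6],P6@[5:6]
pos 7 'c': at 10 ·f
pos 8 'c': at 0 ·f
pos 9 'b': at 9  emit P5@[9:9]
pos 10 'b': at 19  emit P5@[10:10],P6@[9:10]
pos 11 'a': at 1 ·f
pos 12 'a': at 1 ·f
pos 13 'c': at 2  emit P0@[12:13]
pos 14 'b': at 7  emit P5@[14:14]
pos 15 'b': at 8  emit P2@[12:15],P5@[15:15],P6@[14:15]
pos 16 'c': at 10 ·f
pos 17 'c': at 0 ·f
pos 18 'b': at 9  emit P5@[18:18]
pos 19 'b': at 19  emit P5@[19:19],P6@[18:19]
pos 20 'c': at 10 ·f
pos 21 'a': at 1 ·f
pos 22 'b': at 3  emit P5@[22:22]
pos 23 'c': at 4
pos 24 'a': at 5
pos 25 'c': at 6  emit P0@[24:25],P1@[21:25]
pos 26 'b': at 7 ·f  emit P5@[26:26]
pos 27 'c': at 10 ·f
pos 28 'b': at 11  emit P5@[28:28]
pos 29 'a': at 12
pos 30 'c': at 13  emit P0@[29:30]
pos 31 'b': at 14  emit P3@[26:31],P5@[31:31]
pos 32 'a': at 1 ·f
pos 33 'b': at 3  emit P5@[33:33]
pos 34 'b': at 19 ·f  emit P5@[34:34],P6@[33:34]
pos 35 'a': at 1 ·f
pos 36 'c': at 2  emit P0@[35:36]
pos 37 'b': at 7  emit P5@[37:37]
pos 38 'b': at 8  emit P2@[35:38],P5@[38:38],P6@[37:38]
pos 39 'a': at 1 ·f
pos 40 'a': at 1 ·f
pos 41 'c': at 2  emit P0@[40:41]
pos 42 'b': at 7  emit P5@[42:42]
pos 43 'b': at 8  emit P2@[40:43],P5@[43:43],P6@[42:43]
pos 44 'b': at 19 ·f  emit P5@[44:44],P6@[43:44]
pos 45 'a': at 1 ·f
pos 46 'a': at 1 ·f
pos 47 'b': at 3  emit P5@[47:47]
pos 48 'a': at 15
pos 49 'b': at 16  emit P5@[49:49]
pos 50 'a': at 17
pos 51 'a': at 18  emit P4@[46:51]
pos 52 'c': at 2 ·f  emit P0@[51:52]
pos 53 'b': at 7  emit P5@[53:53]
pos 54 'c': at 10 ·f
pos 55 'b': at 11  emit P5@[55:55]
pos 56 'a': at 12
pos 57 'c': at 13  emit P0@[56:57]
pos 58 'b': at 14  emit P3@[53:58],P5@[58:58]
pos 59 'c': at 10 ·f

All matches (sorted): [[3,0],[4,5],[5,2],[5,5],[5,6],[6,5],[6,6],[9,5],[10,5],[10,6],[13,0],[14,5],[15,2],[15,5],[15,6],[18,5],[19,5],[19,6],[22,5],[25,0],[25,1],[26,5],[28,5],[30,0],[31,3],[31,5],[33,5],[34,5],[34,6],[36,0],[37,5],[38,2],[38,5],[38,6],[41,0],[42,5],[43,2],[43,5],[43,6],[44,5],[44,6],[47,5],[49,5],[51,4],[52,0],[53,5],[55,5],[57,0],[58,3],[58,5]]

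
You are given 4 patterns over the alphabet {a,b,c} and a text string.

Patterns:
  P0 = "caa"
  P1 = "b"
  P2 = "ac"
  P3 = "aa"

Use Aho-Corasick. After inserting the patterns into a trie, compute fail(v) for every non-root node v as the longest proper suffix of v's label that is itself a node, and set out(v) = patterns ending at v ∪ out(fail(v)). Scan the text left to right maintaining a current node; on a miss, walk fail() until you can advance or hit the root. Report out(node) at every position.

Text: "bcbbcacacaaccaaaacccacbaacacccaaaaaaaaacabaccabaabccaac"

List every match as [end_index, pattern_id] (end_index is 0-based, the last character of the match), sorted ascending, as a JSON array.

Construct AC machine:
Trie nodes:
  n0 'ε': a→5 b→4 c→1
  n1 'c': a→2
  n2 'ca': a→3
  n3 'caa': ·  ←P0
  n4 'b': ·  ←P1
  n5 'a': a→7 c→6
  n6 'ac': ·  ←P2
  n7 'aa': ·  ←P3

Failure links (BFS by depth):
  n1('c'): parent n0 fail=0; on 'c' 0 → fail=0;  out ∅∪∅=∅
  n4('b'): parent n0 fail=0; on 'b' 0 → fail=0;  out {1}∪∅={1}
  n5('a'): parent n0 fail=0; on 'a' 0 → fail=0;  out ∅∪∅=∅
  n2('ca'): parent n1 fail=0; on 'a' 0 → fail=5;  out ∅∪∅=∅
  n6('ac'): parent n5 fail=0; on 'c' 0 → fail=1;  out {2}∪∅={2}
  n7('aa'): parent n5 fail=0; on 'a' 0 → fail=5;  out {3}∪∅={3}
  n3('caa'): parent n2 fail=5; on 'a' 5 → fail=7;  out {0}∪{3}={0,3}

Text stream:
i=0 'b': node 0→4  ** P1@[0:0]
i=1 'c': node 4→1 ·f
i=2 'b': node 1→4 ·f  ** P1@[2:2]
i=3 'b': node 4→4 ·f  ** P1@[3:3]
i=4 'c': node 4→1 ·f
i=5 'a': node 1→2
i=6 'c': node 2→6 ·f  ** P2@[5:6]
i=7 'a': node 6→2 ·f
i=8 'c': node 2→6 ·f  ** P2@[7:8]
i=9 'a': node 6→2 ·f
i=10 'a': node 2→3  ** P0@[8:10],P3@[9:10]
i=11 'c': node 3→6 ·f  ** P2@[10:11]
i=12 'c': node 6→1 ·f
i=13 'a': node 1→2
i=14 'a': node 2→3  ** P0@[12:14],P3@[13:14]
i=15 'a': node 3→7 ·f  ** P3@[14:15]
i=16 'a': node 7→7 ·f  ** P3@[15:16]
i=17 'c': node 7→6 ·f  ** P2@[16:17]
i=18 'c': node 6→1 ·f
i=19 'c': node 1→1 ·f
i=20 'a': node 1→2
i=21 'c': node 2→6 ·f  ** P2@[20:21]
i=22 'b': node 6→4 ·f  ** P1@[22:22]
i=23 'a': node 4→5 ·f
i=24 'a': node 5→7  ** P3@[23:24]
i=25 'c': node 7→6 ·f  ** P2@[24:25]
i=26 'a': node 6→2 ·f
i=27 'c': node 2→6 ·f  ** P2@[26:27]
i=28 'c': node 6→1 ·f
i=29 'c': node 1→1 ·f
i=30 'a': node 1→2
i=31 'a': node 2→3  ** P0@[29:31],P3@[30:31]
i=32 'a': node 3→7 ·f  ** P3@[31:32]
i=33 'a': node 7→7 ·f  ** P3@[32:33]
i=34 'a': node 7→7 ·f  ** P3@[33:34]
i=35 'a': node 7→7 ·f  ** P3@[34:35]
i=36 'a': node 7→7 ·f  ** P3@[35:36]
i=37 'a': node 7→7 ·f  ** P3@[36:37]
i=38 'a': node 7→7 ·f  ** P3@[37:38]
i=39 'c': node 7→6 ·f  ** P2@[38:39]
i=40 'a': node 6→2 ·f
i=41 'b': node 2→4 ·f  ** P1@[41:41]
i=42 'a': node 4→5 ·f
i=43 'c': node 5→6  ** P2@[42:43]
i=44 'c': node 6→1 ·f
i=45 'a': node 1→2
i=46 'b': node 2→4 ·f  ** P1@[46:46]
i=47 'a': node 4→5 ·f
i=48 'a': node 5→7  ** P3@[47:48]
i=49 'b': node 7→4 ·f  ** P1@[49:49]
i=50 'c': node 4→1 ·f
i=51 'c': node 1→1 ·f
i=52 'a': node 1→2
i=53 'a': node 2→3  ** P0@[51:53],P3@[52:53]
i=54 'c': node 3→6 ·f  ** P2@[53:54]

All matches (sorted): [[0,1],[2,1],[3,1],[6,2],[8,2],[10,0],[10,3],[11,2],[14,0],[14,3],[15,3],[16,3],[17,2],[21,2],[22,1],[24,3],[25,2],[27,2],[31,0],[31,3],[32,3],[33,3],[34,3],[35,3],[36,3],[37,3],[38,3],[39,2],[41,1],[43,2],[46,1],[48,3],[49,1],[53,0],[53,3],[54,2]]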